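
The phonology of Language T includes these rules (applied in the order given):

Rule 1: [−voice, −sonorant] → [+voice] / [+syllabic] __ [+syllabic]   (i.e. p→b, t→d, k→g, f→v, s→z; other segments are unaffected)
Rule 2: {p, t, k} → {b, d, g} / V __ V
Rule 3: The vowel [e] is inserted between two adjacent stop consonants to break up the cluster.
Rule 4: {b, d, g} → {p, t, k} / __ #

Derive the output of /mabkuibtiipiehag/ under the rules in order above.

Rule 1 (intervocalic voicing): /p/ is a voiceless obstruent between vowels /i/ and /i/, so it voices to [b]. /mabkuibtiipiehag/ → mabkuibtiibiehag.
Rule 2 (intervocalic voicing): no segment meets the environment; /mabkuibtiibiehag/ is unchanged.
Rule 3 (stop-cluster e-epenthesis): /b/ and /k/ form a stop–stop cluster, so [e] is inserted between them. /b/ and /t/ form a stop–stop cluster, so [e] is inserted between them. /mabkuibtiibiehag/ → mabekuibetiibiehag.
Rule 4 (final devoicing): /g/ is a voiced stop in word-final position, so it devoices to [k]. /mabekuibetiibiehag/ → mabekuibetiibiehak.

mabekuibetiibiehak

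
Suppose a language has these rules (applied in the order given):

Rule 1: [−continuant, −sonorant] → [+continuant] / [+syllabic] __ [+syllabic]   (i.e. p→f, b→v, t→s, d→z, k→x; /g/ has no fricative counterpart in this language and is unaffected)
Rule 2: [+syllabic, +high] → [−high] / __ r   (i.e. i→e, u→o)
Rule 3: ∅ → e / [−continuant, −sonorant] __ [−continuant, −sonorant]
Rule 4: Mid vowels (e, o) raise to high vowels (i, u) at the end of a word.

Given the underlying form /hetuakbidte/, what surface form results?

hesuakebideti

Rule 1 (intervocalic spirantization): /t/ is a stop between vowels /e/ and /u/, so it spirantizes to the fricative [s]. /hetuakbidte/ → hesuakbidte.
Rule 2 (pre-rhotic lowering): no segment meets the environment; /hesuakbidte/ is unchanged.
Rule 3 (stop-cluster e-epenthesis): /k/ and /b/ form a stop–stop cluster, so [e] is inserted between them. /d/ and /t/ form a stop–stop cluster, so [e] is inserted between them. /hesuakbidte/ → hesuakebidete.
Rule 4 (final vowel raising): /e/ is a mid vowel in word-final position, so it raises to [i]. /hesuakebidete/ → hesuakebideti.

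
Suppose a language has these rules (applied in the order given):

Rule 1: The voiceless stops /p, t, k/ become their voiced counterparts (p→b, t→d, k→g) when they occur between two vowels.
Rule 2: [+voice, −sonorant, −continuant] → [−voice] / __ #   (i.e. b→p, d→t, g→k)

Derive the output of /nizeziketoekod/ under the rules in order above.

Rule 1 (intervocalic voicing): /k/ is a voiceless stop between vowels /i/ and /e/, so it voices to [g]. /t/ is a voiceless stop between vowels /e/ and /o/, so it voices to [d]. /k/ is a voiceless stop between vowels /e/ and /o/, so it voices to [g]. /nizeziketoekod/ → nizezigedoegod.
Rule 2 (final devoicing): /d/ is a voiced stop in word-final position, so it devoices to [t]. /nizezigedoegod/ → nizezigedoegot.

nizezigedoegot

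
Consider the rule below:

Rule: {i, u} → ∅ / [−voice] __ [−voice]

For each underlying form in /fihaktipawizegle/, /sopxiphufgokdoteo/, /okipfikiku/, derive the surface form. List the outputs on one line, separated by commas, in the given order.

fhaktpawizegle, sopxphfgokdoteo, okpfkku

/fihaktipawizegle/: /i/ is a high vowel flanked by voiceless consonants /f/ and /h/, so it deletes. /i/ is a high vowel flanked by voiceless consonants /t/ and /p/, so it deletes. → [fhaktpawizegle].
/sopxiphufgokdoteo/: /i/ is a high vowel flanked by voiceless consonants /x/ and /p/, so it deletes. /u/ is a high vowel flanked by voiceless consonants /h/ and /f/, so it deletes. → [sopxphfgokdoteo].
/okipfikiku/: /i/ is a high vowel flanked by voiceless consonants /k/ and /p/, so it deletes. /i/ is a high vowel flanked by voiceless consonants /f/ and /k/, so it deletes. /i/ is a high vowel flanked by voiceless consonants /k/ and /k/, so it deletes. → [okpfkku].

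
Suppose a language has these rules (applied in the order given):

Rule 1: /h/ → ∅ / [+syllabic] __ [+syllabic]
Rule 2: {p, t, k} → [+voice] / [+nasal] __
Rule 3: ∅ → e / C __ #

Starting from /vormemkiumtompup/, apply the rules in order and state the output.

vormemgiumdombupe

Rule 1 (intervocalic h-deletion): no segment meets the environment; /vormemkiumtompup/ is unchanged.
Rule 2 (post-nasal voicing): /k/ is a voiceless stop immediately after the nasal /m/, so it voices to [g]. /t/ is a voiceless stop immediately after the nasal /m/, so it voices to [d]. /p/ is a voiceless stop immediately after the nasal /m/, so it voices to [b]. /vormemkiumtompup/ → vormemgiumdombup.
Rule 3 (final e-epenthesis): the form ends in the consonant /p/, so [e] is inserted word-finally. /vormemgiumdombup/ → vormemgiumdombupe.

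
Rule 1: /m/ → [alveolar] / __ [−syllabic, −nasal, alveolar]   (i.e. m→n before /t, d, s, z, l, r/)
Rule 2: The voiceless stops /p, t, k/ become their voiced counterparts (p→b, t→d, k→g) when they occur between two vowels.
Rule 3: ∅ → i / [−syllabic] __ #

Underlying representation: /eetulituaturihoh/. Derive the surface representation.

Rule 1 (nasal place assimilation): no segment meets the environment; /eetulituaturihoh/ is unchanged.
Rule 2 (intervocalic voicing): /t/ is a voiceless stop between vowels /e/ and /u/, so it voices to [d]. /t/ is a voiceless stop between vowels /i/ and /u/, so it voices to [d]. /t/ is a voiceless stop between vowels /a/ and /u/, so it voices to [d]. /eetulituaturihoh/ → eeduliduadurihoh.
Rule 3 (final i-epenthesis): the form ends in the consonant /h/, so [i] is inserted word-finally. /eeduliduadurihoh/ → eeduliduadurihohi.

eeduliduadurihohi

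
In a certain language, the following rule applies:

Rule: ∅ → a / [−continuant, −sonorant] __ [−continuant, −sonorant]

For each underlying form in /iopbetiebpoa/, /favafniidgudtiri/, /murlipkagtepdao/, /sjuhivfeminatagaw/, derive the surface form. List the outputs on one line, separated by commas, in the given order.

/iopbetiebpoa/: /p/ and /b/ form a stop–stop cluster, so [a] is inserted between them. /b/ and /p/ form a stop–stop cluster, so [a] is inserted between them. → [iopabetiebapoa].
/favafniidgudtiri/: /d/ and /g/ form a stop–stop cluster, so [a] is inserted between them. /d/ and /t/ form a stop–stop cluster, so [a] is inserted between them. → [favafniidagudatiri].
/murlipkagtepdao/: /p/ and /k/ form a stop–stop cluster, so [a] is inserted between them. /g/ and /t/ form a stop–stop cluster, so [a] is inserted between them. /p/ and /d/ form a stop–stop cluster, so [a] is inserted between them. → [murlipakagatepadao].
/sjuhivfeminatagaw/: the rule's environment is not met; surfaces unchanged as [sjuhivfeminatagaw].

iopabetiebapoa, favafniidagudatiri, murlipakagatepadao, sjuhivfeminatagaw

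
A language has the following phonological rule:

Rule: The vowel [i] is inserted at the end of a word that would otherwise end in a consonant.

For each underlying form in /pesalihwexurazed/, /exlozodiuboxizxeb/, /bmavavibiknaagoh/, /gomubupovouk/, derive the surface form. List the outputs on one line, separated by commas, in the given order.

/pesalihwexurazed/: the form ends in the consonant /d/, so [i] is inserted word-finally. → [pesalihwexurazedi].
/exlozodiuboxizxeb/: the form ends in the consonant /b/, so [i] is inserted word-finally. → [exlozodiuboxizxebi].
/bmavavibiknaagoh/: the form ends in the consonant /h/, so [i] is inserted word-finally. → [bmavavibiknaagohi].
/gomubupovouk/: the form ends in the consonant /k/, so [i] is inserted word-finally. → [gomubupovouki].

pesalihwexurazedi, exlozodiuboxizxebi, bmavavibiknaagohi, gomubupovouki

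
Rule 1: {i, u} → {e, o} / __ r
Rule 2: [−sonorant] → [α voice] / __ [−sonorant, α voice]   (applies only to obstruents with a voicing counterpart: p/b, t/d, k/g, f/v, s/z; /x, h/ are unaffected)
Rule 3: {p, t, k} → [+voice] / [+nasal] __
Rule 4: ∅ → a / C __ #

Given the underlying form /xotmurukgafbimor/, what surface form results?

Rule 1 (pre-rhotic lowering): /u/ is a high vowel immediately before /r/, so it lowers to [o]. /xotmurukgafbimor/ → xotmorukgafbimor.
Rule 2 (regressive voicing assimilation): /k/ precedes the voiced obstruent /g/, so it voices to [g] by assimilation. /f/ precedes the voiced obstruent /b/, so it voices to [v] by assimilation. /xotmorukgafbimor/ → xotmoruggavbimor.
Rule 3 (post-nasal voicing): no segment meets the environment; /xotmoruggavbimor/ is unchanged.
Rule 4 (final a-epenthesis): the form ends in the consonant /r/, so [a] is inserted word-finally. /xotmoruggavbimor/ → xotmoruggavbimora.

xotmoruggavbimora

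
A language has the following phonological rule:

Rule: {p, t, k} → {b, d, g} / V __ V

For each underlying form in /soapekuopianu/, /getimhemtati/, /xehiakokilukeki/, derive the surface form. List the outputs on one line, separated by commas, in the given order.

/soapekuopianu/: /p/ is a voiceless stop between vowels /a/ and /e/, so it voices to [b]. /k/ is a voiceless stop between vowels /e/ and /u/, so it voices to [g]. /p/ is a voiceless stop between vowels /o/ and /i/, so it voices to [b]. → [soabeguobianu].
/getimhemtati/: /t/ is a voiceless stop between vowels /e/ and /i/, so it voices to [d]. /t/ is a voiceless stop between vowels /a/ and /i/, so it voices to [d]. → [gedimhemtadi].
/xehiakokilukeki/: /k/ is a voiceless stop between vowels /a/ and /o/, so it voices to [g]. /k/ is a voiceless stop between vowels /o/ and /i/, so it voices to [g]. /k/ is a voiceless stop between vowels /u/ and /e/, so it voices to [g]. /k/ is a voiceless stop between vowels /e/ and /i/, so it voices to [g]. → [xehiagogilugegi].

soabeguobianu, gedimhemtadi, xehiagogilugegi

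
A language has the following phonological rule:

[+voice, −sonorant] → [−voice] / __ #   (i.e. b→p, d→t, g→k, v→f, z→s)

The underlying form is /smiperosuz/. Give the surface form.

/z/ is a voiced obstruent in word-final position, so it devoices to [s].
Surface form: [smiperosus].

smiperosus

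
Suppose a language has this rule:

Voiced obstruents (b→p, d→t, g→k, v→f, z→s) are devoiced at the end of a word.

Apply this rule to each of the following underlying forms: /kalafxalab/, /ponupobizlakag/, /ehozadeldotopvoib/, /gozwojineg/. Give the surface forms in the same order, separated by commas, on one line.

kalafxalap, ponupobizlakak, ehozadeldotopvoip, gozwojinek

/kalafxalab/: /b/ is a voiced obstruent in word-final position, so it devoices to [p]. → [kalafxalap].
/ponupobizlakag/: /g/ is a voiced obstruent in word-final position, so it devoices to [k]. → [ponupobizlakak].
/ehozadeldotopvoib/: /b/ is a voiced obstruent in word-final position, so it devoices to [p]. → [ehozadeldotopvoip].
/gozwojineg/: /g/ is a voiced obstruent in word-final position, so it devoices to [k]. → [gozwojinek].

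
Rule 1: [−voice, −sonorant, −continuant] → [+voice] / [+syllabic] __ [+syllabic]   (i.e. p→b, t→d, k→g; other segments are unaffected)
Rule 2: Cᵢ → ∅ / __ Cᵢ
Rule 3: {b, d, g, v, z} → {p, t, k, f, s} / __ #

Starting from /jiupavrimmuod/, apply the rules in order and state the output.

Rule 1 (intervocalic voicing): /p/ is a voiceless stop between vowels /u/ and /a/, so it voices to [b]. /jiupavrimmuod/ → jiubavrimmuod.
Rule 2 (degemination): /mm/ is a geminate; the first /m/ deletes. /jiubavrimmuod/ → jiubavrimuod.
Rule 3 (final devoicing): /d/ is a voiced obstruent in word-final position, so it devoices to [t]. /jiubavrimuod/ → jiubavrimuot.

jiubavrimuot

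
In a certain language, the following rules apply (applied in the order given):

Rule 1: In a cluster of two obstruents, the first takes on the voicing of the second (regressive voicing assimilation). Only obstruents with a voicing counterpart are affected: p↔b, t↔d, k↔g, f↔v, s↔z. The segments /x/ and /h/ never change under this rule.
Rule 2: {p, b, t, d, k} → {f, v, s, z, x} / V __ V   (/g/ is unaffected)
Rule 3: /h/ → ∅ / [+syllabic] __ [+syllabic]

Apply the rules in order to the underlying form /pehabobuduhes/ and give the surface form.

Rule 1 (regressive voicing assimilation): no segment meets the environment; /pehabobuduhes/ is unchanged.
Rule 2 (intervocalic spirantization): /b/ is a stop between vowels /a/ and /o/, so it spirantizes to the fricative [v]. /b/ is a stop between vowels /o/ and /u/, so it spirantizes to the fricative [v]. /d/ is a stop between vowels /u/ and /u/, so it spirantizes to the fricative [z]. /pehabobuduhes/ → pehavovuzuhes.
Rule 3 (intervocalic h-deletion): /h/ occurs between vowels /e/ and /a/, so it deletes. /h/ occurs between vowels /u/ and /e/, so it deletes. /pehavovuzuhes/ → peavovuzues.

peavovuzues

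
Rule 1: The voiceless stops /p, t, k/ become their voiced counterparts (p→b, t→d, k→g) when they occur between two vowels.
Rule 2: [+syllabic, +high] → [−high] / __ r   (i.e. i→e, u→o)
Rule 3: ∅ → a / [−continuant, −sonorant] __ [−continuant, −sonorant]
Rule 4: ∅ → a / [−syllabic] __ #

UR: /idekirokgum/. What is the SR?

Rule 1 (intervocalic voicing): /k/ is a voiceless stop between vowels /e/ and /i/, so it voices to [g]. /idekirokgum/ → idegirokgum.
Rule 2 (pre-rhotic lowering): /i/ is a high vowel immediately before /r/, so it lowers to [e]. /idegirokgum/ → idegerokgum.
Rule 3 (stop-cluster a-epenthesis): /k/ and /g/ form a stop–stop cluster, so [a] is inserted between them. /idegerokgum/ → idegerokagum.
Rule 4 (final a-epenthesis): the form ends in the consonant /m/, so [a] is inserted word-finally. /idegerokagum/ → idegerokaguma.

idegerokaguma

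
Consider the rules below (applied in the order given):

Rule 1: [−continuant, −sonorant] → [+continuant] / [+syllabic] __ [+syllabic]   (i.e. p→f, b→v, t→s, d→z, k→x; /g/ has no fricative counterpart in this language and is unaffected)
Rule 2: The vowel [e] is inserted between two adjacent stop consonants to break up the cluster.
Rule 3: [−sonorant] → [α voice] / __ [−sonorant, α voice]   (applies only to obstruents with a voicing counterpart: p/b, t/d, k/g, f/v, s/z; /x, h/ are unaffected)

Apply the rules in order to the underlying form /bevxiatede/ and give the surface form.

befxiaseze

Rule 1 (intervocalic spirantization): /t/ is a stop between vowels /a/ and /e/, so it spirantizes to the fricative [s]. /d/ is a stop between vowels /e/ and /e/, so it spirantizes to the fricative [z]. /bevxiatede/ → bevxiaseze.
Rule 2 (stop-cluster e-epenthesis): no segment meets the environment; /bevxiaseze/ is unchanged.
Rule 3 (regressive voicing assimilation): /v/ precedes the voiceless obstruent /x/, so it devoices to [f] by assimilation. /bevxiaseze/ → befxiaseze.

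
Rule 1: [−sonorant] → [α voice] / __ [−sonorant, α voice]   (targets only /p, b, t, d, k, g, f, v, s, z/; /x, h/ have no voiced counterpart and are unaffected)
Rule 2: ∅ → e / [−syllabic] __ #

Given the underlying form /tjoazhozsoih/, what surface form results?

tjoashossoihe

Rule 1 (regressive voicing assimilation): /z/ precedes the voiceless obstruent /h/, so it devoices to [s] by assimilation. /z/ precedes the voiceless obstruent /s/, so it devoices to [s] by assimilation. /tjoazhozsoih/ → tjoashossoih.
Rule 2 (final e-epenthesis): the form ends in the consonant /h/, so [e] is inserted word-finally. /tjoashossoih/ → tjoashossoihe.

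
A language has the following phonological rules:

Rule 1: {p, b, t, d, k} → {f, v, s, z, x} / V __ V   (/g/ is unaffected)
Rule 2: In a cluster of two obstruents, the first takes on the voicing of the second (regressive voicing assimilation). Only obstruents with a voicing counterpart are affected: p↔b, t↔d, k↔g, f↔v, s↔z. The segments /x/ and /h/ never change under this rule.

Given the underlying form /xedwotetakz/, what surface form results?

Rule 1 (intervocalic spirantization): /t/ is a stop between vowels /o/ and /e/, so it spirantizes to the fricative [s]. /t/ is a stop between vowels /e/ and /a/, so it spirantizes to the fricative [s]. /xedwotetakz/ → xedwosesakz.
Rule 2 (regressive voicing assimilation): /k/ precedes the voiced obstruent /z/, so it voices to [g] by assimilation. /xedwosesakz/ → xedwosesagz.

xedwosesagz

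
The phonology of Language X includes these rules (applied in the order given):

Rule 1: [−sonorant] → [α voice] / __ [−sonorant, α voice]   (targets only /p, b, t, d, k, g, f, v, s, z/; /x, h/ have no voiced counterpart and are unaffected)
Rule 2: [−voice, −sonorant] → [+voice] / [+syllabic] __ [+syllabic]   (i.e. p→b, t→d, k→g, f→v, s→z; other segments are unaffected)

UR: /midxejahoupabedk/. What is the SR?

Rule 1 (regressive voicing assimilation): /d/ precedes the voiceless obstruent /x/, so it devoices to [t] by assimilation. /d/ precedes the voiceless obstruent /k/, so it devoices to [t] by assimilation. /midxejahoupabedk/ → mitxejahoupabetk.
Rule 2 (intervocalic voicing): /p/ is a voiceless obstruent between vowels /u/ and /a/, so it voices to [b]. /mitxejahoupabetk/ → mitxejahoubabetk.

mitxejahoubabetk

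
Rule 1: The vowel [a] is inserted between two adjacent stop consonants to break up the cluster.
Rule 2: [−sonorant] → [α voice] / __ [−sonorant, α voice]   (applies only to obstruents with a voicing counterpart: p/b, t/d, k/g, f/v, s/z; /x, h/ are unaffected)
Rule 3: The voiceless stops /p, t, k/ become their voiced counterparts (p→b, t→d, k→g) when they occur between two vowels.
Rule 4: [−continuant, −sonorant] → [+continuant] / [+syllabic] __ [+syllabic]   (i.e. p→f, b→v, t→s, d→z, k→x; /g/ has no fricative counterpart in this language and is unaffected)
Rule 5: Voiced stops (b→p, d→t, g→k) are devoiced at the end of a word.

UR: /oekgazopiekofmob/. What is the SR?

Rule 1 (stop-cluster a-epenthesis): /k/ and /g/ form a stop–stop cluster, so [a] is inserted between them. /oekgazopiekofmob/ → oekagazopiekofmob.
Rule 2 (regressive voicing assimilation): no segment meets the environment; /oekagazopiekofmob/ is unchanged.
Rule 3 (intervocalic voicing): /k/ is a voiceless stop between vowels /e/ and /a/, so it voices to [g]. /p/ is a voiceless stop between vowels /o/ and /i/, so it voices to [b]. /k/ is a voiceless stop between vowels /e/ and /o/, so it voices to [g]. /oekagazopiekofmob/ → oegagazobiegofmob.
Rule 4 (intervocalic spirantization): /b/ is a stop between vowels /o/ and /i/, so it spirantizes to the fricative [v]. /oegagazobiegofmob/ → oegagazoviegofmob.
Rule 5 (final devoicing): /b/ is a voiced stop in word-final position, so it devoices to [p]. /oegagazoviegofmob/ → oegagazoviegofmop.

oegagazoviegofmop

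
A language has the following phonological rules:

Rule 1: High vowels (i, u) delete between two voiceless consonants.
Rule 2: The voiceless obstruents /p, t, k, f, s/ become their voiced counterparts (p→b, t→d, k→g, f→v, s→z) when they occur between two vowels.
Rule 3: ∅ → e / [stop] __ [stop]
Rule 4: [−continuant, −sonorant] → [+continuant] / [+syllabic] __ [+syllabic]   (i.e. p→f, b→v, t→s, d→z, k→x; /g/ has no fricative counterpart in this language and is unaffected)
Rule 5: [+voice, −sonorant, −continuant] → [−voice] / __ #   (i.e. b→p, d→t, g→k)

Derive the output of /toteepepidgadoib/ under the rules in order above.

tozeevevizegazoip

Rule 1 (high vowel syncope): no segment meets the environment; /toteepepidgadoib/ is unchanged.
Rule 2 (intervocalic voicing): /t/ is a voiceless obstruent between vowels /o/ and /e/, so it voices to [d]. /p/ is a voiceless obstruent between vowels /e/ and /e/, so it voices to [b]. /p/ is a voiceless obstruent between vowels /e/ and /i/, so it voices to [b]. /toteepepidgadoib/ → todeebebidgadoib.
Rule 3 (stop-cluster e-epenthesis): /d/ and /g/ form a stop–stop cluster, so [e] is inserted between them. /todeebebidgadoib/ → todeebebidegadoib.
Rule 4 (intervocalic spirantization): /d/ is a stop between vowels /o/ and /e/, so it spirantizes to the fricative [z]. /b/ is a stop between vowels /e/ and /e/, so it spirantizes to the fricative [v]. /b/ is a stop between vowels /e/ and /i/, so it spirantizes to the fricative [v]. /d/ is a stop between vowels /i/ and /e/, so it spirantizes to the fricative [z]. /d/ is a stop between vowels /a/ and /o/, so it spirantizes to the fricative [z]. /todeebebidegadoib/ → tozeevevizegazoib.
Rule 5 (final devoicing): /b/ is a voiced stop in word-final position, so it devoices to [p]. /tozeevevizegazoib/ → tozeevevizegazoip.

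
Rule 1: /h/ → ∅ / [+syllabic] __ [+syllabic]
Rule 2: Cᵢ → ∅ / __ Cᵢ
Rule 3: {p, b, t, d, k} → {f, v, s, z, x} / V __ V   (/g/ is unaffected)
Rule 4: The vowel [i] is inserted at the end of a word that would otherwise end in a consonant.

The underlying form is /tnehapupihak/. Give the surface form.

tneafufiaki

Rule 1 (intervocalic h-deletion): /h/ occurs between vowels /e/ and /a/, so it deletes. /h/ occurs between vowels /i/ and /a/, so it deletes. /tnehapupihak/ → tneapupiak.
Rule 2 (degemination): no segment meets the environment; /tneapupiak/ is unchanged.
Rule 3 (intervocalic spirantization): /p/ is a stop between vowels /a/ and /u/, so it spirantizes to the fricative [f]. /p/ is a stop between vowels /u/ and /i/, so it spirantizes to the fricative [f]. /tneapupiak/ → tneafufiak.
Rule 4 (final i-epenthesis): the form ends in the consonant /k/, so [i] is inserted word-finally. /tneafufiak/ → tneafufiaki.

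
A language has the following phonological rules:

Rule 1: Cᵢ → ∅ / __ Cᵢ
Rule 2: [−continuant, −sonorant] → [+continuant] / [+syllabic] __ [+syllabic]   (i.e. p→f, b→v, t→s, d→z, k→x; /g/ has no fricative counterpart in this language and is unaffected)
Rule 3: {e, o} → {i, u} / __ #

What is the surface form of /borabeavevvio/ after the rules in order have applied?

Rule 1 (degemination): /vv/ is a geminate; the first /v/ deletes. /borabeavevvio/ → borabeavevio.
Rule 2 (intervocalic spirantization): /b/ is a stop between vowels /a/ and /e/, so it spirantizes to the fricative [v]. /borabeavevio/ → boraveavevio.
Rule 3 (final vowel raising): /o/ is a mid vowel in word-final position, so it raises to [u]. /boraveavevio/ → boraveaveviu.

boraveaveviu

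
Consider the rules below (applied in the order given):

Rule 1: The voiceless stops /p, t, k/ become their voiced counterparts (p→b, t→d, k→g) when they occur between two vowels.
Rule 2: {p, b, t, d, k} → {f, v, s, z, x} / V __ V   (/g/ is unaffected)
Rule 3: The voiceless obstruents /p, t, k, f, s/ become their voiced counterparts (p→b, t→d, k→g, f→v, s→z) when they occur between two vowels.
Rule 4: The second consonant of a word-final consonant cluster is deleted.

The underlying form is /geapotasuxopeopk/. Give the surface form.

Rule 1 (intervocalic voicing): /p/ is a voiceless stop between vowels /a/ and /o/, so it voices to [b]. /t/ is a voiceless stop between vowels /o/ and /a/, so it voices to [d]. /p/ is a voiceless stop between vowels /o/ and /e/, so it voices to [b]. /geapotasuxopeopk/ → geabodasuxobeopk.
Rule 2 (intervocalic spirantization): /b/ is a stop between vowels /a/ and /o/, so it spirantizes to the fricative [v]. /d/ is a stop between vowels /o/ and /a/, so it spirantizes to the fricative [z]. /b/ is a stop between vowels /o/ and /e/, so it spirantizes to the fricative [v]. /geabodasuxobeopk/ → geavozasuxoveopk.
Rule 3 (intervocalic voicing): /s/ is a voiceless obstruent between vowels /a/ and /u/, so it voices to [z]. /geavozasuxoveopk/ → geavozazuxoveopk.
Rule 4 (final cluster simplification): /k/ is the second consonant of a word-final cluster /pk/, so it deletes. /geavozazuxoveopk/ → geavozazuxoveop.

geavozazuxoveop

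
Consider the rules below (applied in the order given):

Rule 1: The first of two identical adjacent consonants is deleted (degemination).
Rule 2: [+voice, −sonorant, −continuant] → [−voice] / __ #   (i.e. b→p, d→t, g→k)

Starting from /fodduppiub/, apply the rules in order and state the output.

fodupiup

Rule 1 (degemination): /dd/ is a geminate; the first /d/ deletes. /pp/ is a geminate; the first /p/ deletes. /fodduppiub/ → fodupiub.
Rule 2 (final devoicing): /b/ is a voiced stop in word-final position, so it devoices to [p]. /fodupiub/ → fodupiup.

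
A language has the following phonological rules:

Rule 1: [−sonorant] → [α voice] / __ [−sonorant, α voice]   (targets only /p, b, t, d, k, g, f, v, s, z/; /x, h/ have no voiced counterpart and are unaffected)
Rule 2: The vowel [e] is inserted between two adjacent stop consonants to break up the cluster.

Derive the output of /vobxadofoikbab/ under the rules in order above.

Rule 1 (regressive voicing assimilation): /b/ precedes the voiceless obstruent /x/, so it devoices to [p] by assimilation. /k/ precedes the voiced obstruent /b/, so it voices to [g] by assimilation. /vobxadofoikbab/ → vopxadofoigbab.
Rule 2 (stop-cluster e-epenthesis): /g/ and /b/ form a stop–stop cluster, so [e] is inserted between them. /vopxadofoigbab/ → vopxadofoigebab.

vopxadofoigebab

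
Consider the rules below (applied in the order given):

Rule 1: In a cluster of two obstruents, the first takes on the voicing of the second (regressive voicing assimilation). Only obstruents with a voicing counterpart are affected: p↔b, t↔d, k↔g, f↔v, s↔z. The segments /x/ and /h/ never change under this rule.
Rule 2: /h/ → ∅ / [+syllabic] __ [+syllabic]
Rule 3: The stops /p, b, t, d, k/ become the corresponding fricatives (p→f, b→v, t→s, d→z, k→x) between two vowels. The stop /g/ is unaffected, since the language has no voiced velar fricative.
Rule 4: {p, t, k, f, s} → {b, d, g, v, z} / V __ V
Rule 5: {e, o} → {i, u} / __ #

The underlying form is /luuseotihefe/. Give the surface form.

Rule 1 (regressive voicing assimilation): no segment meets the environment; /luuseotihefe/ is unchanged.
Rule 2 (intervocalic h-deletion): /h/ occurs between vowels /i/ and /e/, so it deletes. /luuseotihefe/ → luuseotiefe.
Rule 3 (intervocalic spirantization): /t/ is a stop between vowels /o/ and /i/, so it spirantizes to the fricative [s]. /luuseotiefe/ → luuseosiefe.
Rule 4 (intervocalic voicing): /s/ is a voiceless obstruent between vowels /u/ and /e/, so it voices to [z]. /s/ is a voiceless obstruent between vowels /o/ and /i/, so it voices to [z]. /f/ is a voiceless obstruent between vowels /e/ and /e/, so it voices to [v]. /luuseosiefe/ → luuzeozieve.
Rule 5 (final vowel raising): /e/ is a mid vowel in word-final position, so it raises to [i]. /luuzeozieve/ → luuzeozievi.

luuzeozievi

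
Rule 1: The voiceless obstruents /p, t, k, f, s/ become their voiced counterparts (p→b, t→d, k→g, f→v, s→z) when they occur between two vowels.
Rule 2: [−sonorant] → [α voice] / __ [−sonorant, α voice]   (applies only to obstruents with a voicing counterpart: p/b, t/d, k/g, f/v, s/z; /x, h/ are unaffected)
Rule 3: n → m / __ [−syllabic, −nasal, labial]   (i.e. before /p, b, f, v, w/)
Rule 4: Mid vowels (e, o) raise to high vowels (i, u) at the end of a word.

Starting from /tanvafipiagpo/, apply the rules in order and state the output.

Rule 1 (intervocalic voicing): /f/ is a voiceless obstruent between vowels /a/ and /i/, so it voices to [v]. /p/ is a voiceless obstruent between vowels /i/ and /i/, so it voices to [b]. /tanvafipiagpo/ → tanvavibiagpo.
Rule 2 (regressive voicing assimilation): /g/ precedes the voiceless obstruent /p/, so it devoices to [k] by assimilation. /tanvavibiagpo/ → tanvavibiakpo.
Rule 3 (nasal place assimilation): /n/ precedes the labial consonant /v/, so it assimilates in place to [m]. /tanvavibiakpo/ → tamvavibiakpo.
Rule 4 (final vowel raising): /o/ is a mid vowel in word-final position, so it raises to [u]. /tamvavibiakpo/ → tamvavibiakpu.

tamvavibiakpu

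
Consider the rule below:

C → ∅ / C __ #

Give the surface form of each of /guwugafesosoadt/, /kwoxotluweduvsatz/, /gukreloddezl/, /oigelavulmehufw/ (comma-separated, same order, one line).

guwugafesosoad, kwoxotluweduvsat, gukreloddez, oigelavulmehuf

/guwugafesosoadt/: /t/ is the second consonant of a word-final cluster /dt/, so it deletes. → [guwugafesosoad].
/kwoxotluweduvsatz/: /z/ is the second consonant of a word-final cluster /tz/, so it deletes. → [kwoxotluweduvsat].
/gukreloddezl/: /l/ is the second consonant of a word-final cluster /zl/, so it deletes. → [gukreloddez].
/oigelavulmehufw/: /w/ is the second consonant of a word-final cluster /fw/, so it deletes. → [oigelavulmehuf].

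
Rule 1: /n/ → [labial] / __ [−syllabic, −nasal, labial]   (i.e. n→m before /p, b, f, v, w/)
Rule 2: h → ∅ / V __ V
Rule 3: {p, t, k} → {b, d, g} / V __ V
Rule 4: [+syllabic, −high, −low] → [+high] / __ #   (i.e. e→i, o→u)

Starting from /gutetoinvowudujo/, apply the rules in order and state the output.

Rule 1 (nasal place assimilation): /n/ precedes the labial consonant /v/, so it assimilates in place to [m]. /gutetoinvowudujo/ → gutetoimvowudujo.
Rule 2 (intervocalic h-deletion): no segment meets the environment; /gutetoimvowudujo/ is unchanged.
Rule 3 (intervocalic voicing): /t/ is a voiceless stop between vowels /u/ and /e/, so it voices to [d]. /t/ is a voiceless stop between vowels /e/ and /o/, so it voices to [d]. /gutetoimvowudujo/ → gudedoimvowudujo.
Rule 4 (final vowel raising): /o/ is a mid vowel in word-final position, so it raises to [u]. /gudedoimvowudujo/ → gudedoimvowuduju.

gudedoimvowuduju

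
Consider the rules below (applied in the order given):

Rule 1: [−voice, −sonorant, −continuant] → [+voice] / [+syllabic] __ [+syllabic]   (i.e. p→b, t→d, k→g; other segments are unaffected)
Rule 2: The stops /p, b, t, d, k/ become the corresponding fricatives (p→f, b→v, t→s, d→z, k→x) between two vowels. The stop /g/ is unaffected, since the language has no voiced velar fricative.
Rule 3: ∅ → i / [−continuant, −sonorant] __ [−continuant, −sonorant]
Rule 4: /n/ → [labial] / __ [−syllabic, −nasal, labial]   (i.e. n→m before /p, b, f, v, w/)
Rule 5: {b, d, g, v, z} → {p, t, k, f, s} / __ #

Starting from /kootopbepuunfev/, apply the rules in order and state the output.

koozopibevuumfef

Rule 1 (intervocalic voicing): /t/ is a voiceless stop between vowels /o/ and /o/, so it voices to [d]. /p/ is a voiceless stop between vowels /e/ and /u/, so it voices to [b]. /kootopbepuunfev/ → koodopbebuunfev.
Rule 2 (intervocalic spirantization): /d/ is a stop between vowels /o/ and /o/, so it spirantizes to the fricative [z]. /b/ is a stop between vowels /e/ and /u/, so it spirantizes to the fricative [v]. /koodopbebuunfev/ → koozopbevuunfev.
Rule 3 (stop-cluster i-epenthesis): /p/ and /b/ form a stop–stop cluster, so [i] is inserted between them. /koozopbevuunfev/ → koozopibevuunfev.
Rule 4 (nasal place assimilation): /n/ precedes the labial consonant /f/, so it assimilates in place to [m]. /koozopibevuunfev/ → koozopibevuumfev.
Rule 5 (final devoicing): /v/ is a voiced obstruent in word-final position, so it devoices to [f]. /koozopibevuumfev/ → koozopibevuumfef.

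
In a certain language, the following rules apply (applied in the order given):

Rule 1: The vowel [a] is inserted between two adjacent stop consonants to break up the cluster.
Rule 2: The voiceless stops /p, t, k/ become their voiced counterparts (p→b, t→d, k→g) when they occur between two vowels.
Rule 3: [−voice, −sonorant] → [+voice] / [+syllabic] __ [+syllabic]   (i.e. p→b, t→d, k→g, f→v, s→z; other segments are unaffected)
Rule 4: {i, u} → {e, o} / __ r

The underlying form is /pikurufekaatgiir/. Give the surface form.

Rule 1 (stop-cluster a-epenthesis): /t/ and /g/ form a stop–stop cluster, so [a] is inserted between them. /pikurufekaatgiir/ → pikurufekaatagiir.
Rule 2 (intervocalic voicing): /k/ is a voiceless stop between vowels /i/ and /u/, so it voices to [g]. /k/ is a voiceless stop between vowels /e/ and /a/, so it voices to [g]. /t/ is a voiceless stop between vowels /a/ and /a/, so it voices to [d]. /pikurufekaatagiir/ → pigurufegaadagiir.
Rule 3 (intervocalic voicing): /f/ is a voiceless obstruent between vowels /u/ and /e/, so it voices to [v]. /pigurufegaadagiir/ → piguruvegaadagiir.
Rule 4 (pre-rhotic lowering): /u/ is a high vowel immediately before /r/, so it lowers to [o]. /i/ is a high vowel immediately before /r/, so it lowers to [e]. /piguruvegaadagiir/ → pigoruvegaadagier.

pigoruvegaadagier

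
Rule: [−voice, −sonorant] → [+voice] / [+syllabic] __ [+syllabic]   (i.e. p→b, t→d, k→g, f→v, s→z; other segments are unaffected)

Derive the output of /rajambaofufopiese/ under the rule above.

rajambaovuvobieze

/f/ is a voiceless obstruent between vowels /o/ and /u/, so it voices to [v].
/f/ is a voiceless obstruent between vowels /u/ and /o/, so it voices to [v].
/p/ is a voiceless obstruent between vowels /o/ and /i/, so it voices to [b].
/s/ is a voiceless obstruent between vowels /e/ and /e/, so it voices to [z].
Surface form: [rajambaovuvobieze].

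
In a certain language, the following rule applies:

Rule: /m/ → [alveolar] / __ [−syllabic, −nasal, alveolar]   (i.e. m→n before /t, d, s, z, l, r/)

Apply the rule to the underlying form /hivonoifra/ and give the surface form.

No segment of /hivonoifra/ meets the structural description of the rule, so the form surfaces unchanged.

hivonoifra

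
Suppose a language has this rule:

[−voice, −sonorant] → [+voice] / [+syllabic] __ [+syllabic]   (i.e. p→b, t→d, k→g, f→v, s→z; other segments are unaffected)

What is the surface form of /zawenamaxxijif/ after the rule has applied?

zawenamaxxijif

No segment of /zawenamaxxijif/ meets the structural description of the rule, so the form surfaces unchanged.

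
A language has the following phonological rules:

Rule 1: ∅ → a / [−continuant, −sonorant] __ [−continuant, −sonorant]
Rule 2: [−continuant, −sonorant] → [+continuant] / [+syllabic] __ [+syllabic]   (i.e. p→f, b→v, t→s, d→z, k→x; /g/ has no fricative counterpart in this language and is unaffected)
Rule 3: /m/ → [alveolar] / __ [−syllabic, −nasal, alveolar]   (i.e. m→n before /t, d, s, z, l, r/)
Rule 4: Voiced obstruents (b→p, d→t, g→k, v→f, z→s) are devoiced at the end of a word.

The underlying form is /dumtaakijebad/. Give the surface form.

Rule 1 (stop-cluster a-epenthesis): no segment meets the environment; /dumtaakijebad/ is unchanged.
Rule 2 (intervocalic spirantization): /k/ is a stop between vowels /a/ and /i/, so it spirantizes to the fricative [x]. /b/ is a stop between vowels /e/ and /a/, so it spirantizes to the fricative [v]. /dumtaakijebad/ → dumtaaxijevad.
Rule 3 (nasal place assimilation): /m/ precedes the alveolar consonant /t/, so it assimilates in place to [n]. /dumtaaxijevad/ → duntaaxijevad.
Rule 4 (final devoicing): /d/ is a voiced obstruent in word-final position, so it devoices to [t]. /duntaaxijevad/ → duntaaxijevat.

duntaaxijevat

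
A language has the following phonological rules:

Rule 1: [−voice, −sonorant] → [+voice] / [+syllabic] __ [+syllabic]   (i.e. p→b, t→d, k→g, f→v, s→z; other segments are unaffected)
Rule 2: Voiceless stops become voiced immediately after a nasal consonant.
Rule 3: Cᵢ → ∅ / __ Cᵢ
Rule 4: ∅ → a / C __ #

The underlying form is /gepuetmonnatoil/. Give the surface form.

gebuetmonadoila

Rule 1 (intervocalic voicing): /p/ is a voiceless obstruent between vowels /e/ and /u/, so it voices to [b]. /t/ is a voiceless obstruent between vowels /a/ and /o/, so it voices to [d]. /gepuetmonnatoil/ → gebuetmonnadoil.
Rule 2 (post-nasal voicing): no segment meets the environment; /gebuetmonnadoil/ is unchanged.
Rule 3 (degemination): /nn/ is a geminate; the first /n/ deletes. /gebuetmonnadoil/ → gebuetmonadoil.
Rule 4 (final a-epenthesis): the form ends in the consonant /l/, so [a] is inserted word-finally. /gebuetmonadoil/ → gebuetmonadoila.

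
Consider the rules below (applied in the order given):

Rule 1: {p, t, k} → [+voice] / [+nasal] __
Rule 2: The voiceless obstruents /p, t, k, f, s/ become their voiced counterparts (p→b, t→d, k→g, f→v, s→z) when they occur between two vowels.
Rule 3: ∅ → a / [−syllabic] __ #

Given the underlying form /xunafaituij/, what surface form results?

Rule 1 (post-nasal voicing): no segment meets the environment; /xunafaituij/ is unchanged.
Rule 2 (intervocalic voicing): /f/ is a voiceless obstruent between vowels /a/ and /a/, so it voices to [v]. /t/ is a voiceless obstruent between vowels /i/ and /u/, so it voices to [d]. /xunafaituij/ → xunavaiduij.
Rule 3 (final a-epenthesis): the form ends in the consonant /j/, so [a] is inserted word-finally. /xunavaiduij/ → xunavaiduija.

xunavaiduija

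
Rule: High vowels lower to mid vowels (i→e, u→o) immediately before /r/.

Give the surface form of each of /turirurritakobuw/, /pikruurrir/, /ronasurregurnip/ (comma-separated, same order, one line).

/turirurritakobuw/: /u/ is a high vowel immediately before /r/, so it lowers to [o]. /i/ is a high vowel immediately before /r/, so it lowers to [e]. /u/ is a high vowel immediately before /r/, so it lowers to [o]. → [torerorritakobuw].
/pikruurrir/: /u/ is a high vowel immediately before /r/, so it lowers to [o]. /i/ is a high vowel immediately before /r/, so it lowers to [e]. → [pikruorrer].
/ronasurregurnip/: /u/ is a high vowel immediately before /r/, so it lowers to [o]. /u/ is a high vowel immediately before /r/, so it lowers to [o]. → [ronasorregornip].

torerorritakobuw, pikruorrer, ronasorregornip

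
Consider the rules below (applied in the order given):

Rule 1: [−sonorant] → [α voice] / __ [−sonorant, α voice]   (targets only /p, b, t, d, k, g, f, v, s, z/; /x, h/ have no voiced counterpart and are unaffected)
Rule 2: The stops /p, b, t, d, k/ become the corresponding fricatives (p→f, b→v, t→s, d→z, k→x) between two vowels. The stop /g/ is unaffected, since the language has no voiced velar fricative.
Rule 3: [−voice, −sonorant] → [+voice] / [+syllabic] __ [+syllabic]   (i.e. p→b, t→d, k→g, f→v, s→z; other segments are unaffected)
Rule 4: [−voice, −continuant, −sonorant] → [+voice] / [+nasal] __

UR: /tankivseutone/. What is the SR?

Rule 1 (regressive voicing assimilation): /v/ precedes the voiceless obstruent /s/, so it devoices to [f] by assimilation. /tankivseutone/ → tankifseutone.
Rule 2 (intervocalic spirantization): /t/ is a stop between vowels /u/ and /o/, so it spirantizes to the fricative [s]. /tankifseutone/ → tankifseusone.
Rule 3 (intervocalic voicing): /s/ is a voiceless obstruent between vowels /u/ and /o/, so it voices to [z]. /tankifseusone/ → tankifseuzone.
Rule 4 (post-nasal voicing): /k/ is a voiceless stop immediately after the nasal /n/, so it voices to [g]. /tankifseuzone/ → tangifseuzone.

tangifseuzone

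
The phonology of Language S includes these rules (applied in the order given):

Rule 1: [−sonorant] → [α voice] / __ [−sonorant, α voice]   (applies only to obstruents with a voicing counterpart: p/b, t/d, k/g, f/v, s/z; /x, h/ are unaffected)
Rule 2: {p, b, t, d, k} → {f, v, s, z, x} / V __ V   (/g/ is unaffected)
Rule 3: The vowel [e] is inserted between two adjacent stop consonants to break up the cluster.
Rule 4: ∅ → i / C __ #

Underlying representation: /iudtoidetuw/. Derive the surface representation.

Rule 1 (regressive voicing assimilation): /d/ precedes the voiceless obstruent /t/, so it devoices to [t] by assimilation. /iudtoidetuw/ → iuttoidetuw.
Rule 2 (intervocalic spirantization): /d/ is a stop between vowels /i/ and /e/, so it spirantizes to the fricative [z]. /t/ is a stop between vowels /e/ and /u/, so it spirantizes to the fricative [s]. /iuttoidetuw/ → iuttoizesuw.
Rule 3 (stop-cluster e-epenthesis): /t/ and /t/ form a stop–stop cluster, so [e] is inserted between them. /iuttoizesuw/ → iutetoizesuw.
Rule 4 (final i-epenthesis): the form ends in the consonant /w/, so [i] is inserted word-finally. /iutetoizesuw/ → iutetoizesuwi.

iutetoizesuwi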